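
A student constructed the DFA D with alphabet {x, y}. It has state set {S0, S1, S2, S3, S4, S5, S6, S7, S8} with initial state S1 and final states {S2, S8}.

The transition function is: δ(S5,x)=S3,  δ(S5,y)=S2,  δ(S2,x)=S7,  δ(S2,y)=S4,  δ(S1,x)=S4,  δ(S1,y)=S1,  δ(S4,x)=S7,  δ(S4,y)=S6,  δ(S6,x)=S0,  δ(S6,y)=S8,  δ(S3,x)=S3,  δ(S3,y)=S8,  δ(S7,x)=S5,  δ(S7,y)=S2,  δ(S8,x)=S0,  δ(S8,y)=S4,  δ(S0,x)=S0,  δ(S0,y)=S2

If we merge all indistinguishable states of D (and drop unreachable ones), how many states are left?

All states are reachable from the start state.
Initial partition by acceptance: {S2,S8} | {S0,S1,S3,S4,S5,S6,S7}.
Refine {S0,S1,S3,S4,S5,S6,S7} on symbol y: members go to different blocks, giving {S0,S3,S5,S6,S7} and {S1,S4}.
On input x, block {S1,S4} splits into {S1} and {S4}.
The partition is now stable with 4 blocks: {S2,S8} | {S0,S3,S5,S6,S7} | {S1} | {S4}.

4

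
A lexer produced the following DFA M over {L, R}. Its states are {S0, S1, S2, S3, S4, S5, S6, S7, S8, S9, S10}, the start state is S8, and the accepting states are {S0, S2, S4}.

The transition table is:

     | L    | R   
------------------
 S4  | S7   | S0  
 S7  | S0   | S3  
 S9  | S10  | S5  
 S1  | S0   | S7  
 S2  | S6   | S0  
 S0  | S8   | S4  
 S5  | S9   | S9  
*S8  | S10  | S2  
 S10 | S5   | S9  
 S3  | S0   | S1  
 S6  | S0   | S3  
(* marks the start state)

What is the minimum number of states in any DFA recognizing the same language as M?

5

Start with accepting vs non-accepting: {S0,S2,S4} | {S1,S3,S5,S6,S7,S8,S9,S10}.
Split {S1,S3,S5,S6,S7,S8,S9,S10} by δ(·,L) → {S1,S3,S6,S7} and {S5,S8,S9,S10}.
Split {S0,S2,S4} by δ(·,L) → {S2,S4} and {S0}.
Split {S5,S8,S9,S10} by δ(·,R) → {S5,S9,S10} and {S8}.
The partition is now stable with 5 blocks: {S2,S4} | {S1,S3,S6,S7} | {S5,S9,S10} | {S0} | {S8}.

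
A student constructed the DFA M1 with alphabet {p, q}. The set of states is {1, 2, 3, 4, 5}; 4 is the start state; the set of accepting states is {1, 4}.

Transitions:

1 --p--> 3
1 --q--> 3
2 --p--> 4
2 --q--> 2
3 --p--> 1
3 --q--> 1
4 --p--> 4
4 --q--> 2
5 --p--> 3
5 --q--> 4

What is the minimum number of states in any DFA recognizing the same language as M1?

Reachable states from the start: {2,4}. Unreachable: {1,3,5} — drop them.
Start with accepting vs non-accepting: {4} | {2}.
No further refinement is possible. Final partition (2 blocks): {4} | {2}.

2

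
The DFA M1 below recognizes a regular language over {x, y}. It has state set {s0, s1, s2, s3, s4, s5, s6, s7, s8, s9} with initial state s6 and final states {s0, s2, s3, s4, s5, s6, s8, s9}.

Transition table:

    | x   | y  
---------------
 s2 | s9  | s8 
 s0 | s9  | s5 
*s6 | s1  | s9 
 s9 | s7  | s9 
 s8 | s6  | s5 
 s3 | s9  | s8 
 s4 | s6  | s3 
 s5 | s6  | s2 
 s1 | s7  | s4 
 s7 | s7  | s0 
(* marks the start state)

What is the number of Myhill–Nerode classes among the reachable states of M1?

Start with accepting vs non-accepting: {s0,s2,s3,s4,s5,s6,s8,s9} | {s1,s7}.
Split {s0,s2,s3,s4,s5,s6,s8,s9} by δ(·,x) → {s0,s2,s3,s4,s5,s8} and {s6,s9}.
The partition is now stable with 3 blocks: {s0,s2,s3,s4,s5,s8} | {s1,s7} | {s6,s9}.

3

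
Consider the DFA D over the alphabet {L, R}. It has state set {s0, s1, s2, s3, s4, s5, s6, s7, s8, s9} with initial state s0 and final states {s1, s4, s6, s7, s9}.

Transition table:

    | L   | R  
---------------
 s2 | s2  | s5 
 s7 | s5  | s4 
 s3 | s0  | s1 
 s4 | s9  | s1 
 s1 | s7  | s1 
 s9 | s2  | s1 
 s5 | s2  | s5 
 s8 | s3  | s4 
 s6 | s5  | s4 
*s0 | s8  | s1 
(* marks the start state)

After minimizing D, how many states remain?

Reachable states from the start: {s0,s1,s2,s3,s4,s5,s7,s8,s9}. Unreachable: {s6} — drop them.
Start with accepting vs non-accepting: {s1,s4,s7,s9} | {s0,s2,s3,s5,s8}.
Split {s1,s4,s7,s9} by δ(·,L) → {s1,s4} and {s7,s9}.
Refine {s0,s2,s3,s5,s8} on symbol R: members go to different blocks, giving {s0,s3,s8} and {s2,s5}.
The partition is now stable with 4 blocks: {s1,s4} | {s0,s3,s8} | {s7,s9} | {s2,s5}.

4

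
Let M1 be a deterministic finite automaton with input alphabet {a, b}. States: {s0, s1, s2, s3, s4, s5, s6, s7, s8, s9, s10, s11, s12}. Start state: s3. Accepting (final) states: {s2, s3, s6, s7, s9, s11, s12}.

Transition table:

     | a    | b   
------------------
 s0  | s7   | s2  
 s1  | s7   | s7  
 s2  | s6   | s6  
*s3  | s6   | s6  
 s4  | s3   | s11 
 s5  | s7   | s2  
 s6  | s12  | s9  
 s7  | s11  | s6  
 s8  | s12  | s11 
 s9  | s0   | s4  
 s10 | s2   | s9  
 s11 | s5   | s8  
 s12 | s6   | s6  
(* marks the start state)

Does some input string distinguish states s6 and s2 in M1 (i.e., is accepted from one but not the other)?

Reachable states from the start: {s0,s2,s3,s4,s5,s6,s7,s8,s9,s11,s12}. Unreachable: {s1,s10} — drop them.
Start with accepting vs non-accepting: {s2,s3,s6,s7,s9,s11,s12} | {s0,s4,s5,s8}.
On input a, block {s2,s3,s6,s7,s9,s11,s12} splits into {s2,s3,s6,s7,s12} and {s9,s11}.
Split {s2,s3,s6,s7,s12} by δ(·,a) → {s2,s3,s6,s12} and {s7}.
Refine {s2,s3,s6,s12} on symbol b: members go to different blocks, giving {s2,s3,s12} and {s6}.
On input a, block {s0,s4,s5,s8} splits into {s0,s5} and {s4,s8}.
Stable partition: {s2,s3,s12} | {s0,s5} | {s9,s11} | {s7} | {s6} | {s4,s8} — 6 equivalence classes.
s6 and s2 end up in different blocks, so they are distinguishable. For instance, the string 'ba' is accepted from only s2.

Yes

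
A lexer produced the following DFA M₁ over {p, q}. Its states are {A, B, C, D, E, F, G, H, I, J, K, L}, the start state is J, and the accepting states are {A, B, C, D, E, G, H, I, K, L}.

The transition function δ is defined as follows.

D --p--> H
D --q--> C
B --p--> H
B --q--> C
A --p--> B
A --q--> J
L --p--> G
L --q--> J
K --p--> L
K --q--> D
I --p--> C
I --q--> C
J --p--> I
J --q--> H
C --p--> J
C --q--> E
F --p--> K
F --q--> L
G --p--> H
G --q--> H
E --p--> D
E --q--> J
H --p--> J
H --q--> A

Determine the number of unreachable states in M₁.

4

Starting at J and following transitions, the reachable set is {A, B, C, D, E, H, I, J}. That leaves F, G, K, L unreachable — 4 in total.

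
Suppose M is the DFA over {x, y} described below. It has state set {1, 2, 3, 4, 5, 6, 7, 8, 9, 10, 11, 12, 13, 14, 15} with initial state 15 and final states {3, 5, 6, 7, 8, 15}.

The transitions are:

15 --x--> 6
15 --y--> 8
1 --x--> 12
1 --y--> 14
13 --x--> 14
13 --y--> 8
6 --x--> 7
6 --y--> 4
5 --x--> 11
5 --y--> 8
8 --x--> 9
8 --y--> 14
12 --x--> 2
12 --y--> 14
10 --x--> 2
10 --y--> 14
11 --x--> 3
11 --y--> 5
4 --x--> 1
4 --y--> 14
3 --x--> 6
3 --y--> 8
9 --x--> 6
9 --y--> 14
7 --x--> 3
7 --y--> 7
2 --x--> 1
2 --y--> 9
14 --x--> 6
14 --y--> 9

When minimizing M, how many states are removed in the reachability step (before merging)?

BFS from 15 reaches {1, 2, 3, 4, 6, 7, 8, 9, 12, 14, 15}; the 4 state(s) 5, 10, 11, 13 are never visited.

4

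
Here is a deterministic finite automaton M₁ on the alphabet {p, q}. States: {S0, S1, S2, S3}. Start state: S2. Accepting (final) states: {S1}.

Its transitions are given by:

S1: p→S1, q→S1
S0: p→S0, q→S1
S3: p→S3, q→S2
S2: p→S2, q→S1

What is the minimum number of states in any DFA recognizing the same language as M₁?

First remove the unreachable states {S0,S3}; 2 states remain.
Initial partition by acceptance: {S1} | {S2}.
Stable partition: {S1} | {S2} — 2 equivalence classes.

2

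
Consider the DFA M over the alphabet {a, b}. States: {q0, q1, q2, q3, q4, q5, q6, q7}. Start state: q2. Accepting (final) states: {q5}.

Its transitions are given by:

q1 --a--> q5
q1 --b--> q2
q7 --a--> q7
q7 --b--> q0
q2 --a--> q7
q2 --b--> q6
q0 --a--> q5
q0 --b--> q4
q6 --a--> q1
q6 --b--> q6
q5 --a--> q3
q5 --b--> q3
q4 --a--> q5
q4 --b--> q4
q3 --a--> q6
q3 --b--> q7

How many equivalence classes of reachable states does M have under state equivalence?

7

All states are reachable from the start state.
P0 = {q5} | {q0,q1,q2,q3,q4,q6,q7}.
On input a, block {q0,q1,q2,q3,q4,q6,q7} splits into {q2,q3,q6,q7} and {q0,q1,q4}.
Split {q2,q3,q6,q7} by δ(·,a) → {q2,q3,q7} and {q6}.
Refine {q2,q3,q7} on symbol a: members go to different blocks, giving {q2,q7} and {q3}.
On input b, block {q2,q7} splits into {q2} and {q7}.
Refine {q0,q1,q4} on symbol b: members go to different blocks, giving {q0,q4} and {q1}.
The partition is now stable with 7 blocks: {q5} | {q2} | {q0,q4} | {q6} | {q3} | {q7} | {q1}.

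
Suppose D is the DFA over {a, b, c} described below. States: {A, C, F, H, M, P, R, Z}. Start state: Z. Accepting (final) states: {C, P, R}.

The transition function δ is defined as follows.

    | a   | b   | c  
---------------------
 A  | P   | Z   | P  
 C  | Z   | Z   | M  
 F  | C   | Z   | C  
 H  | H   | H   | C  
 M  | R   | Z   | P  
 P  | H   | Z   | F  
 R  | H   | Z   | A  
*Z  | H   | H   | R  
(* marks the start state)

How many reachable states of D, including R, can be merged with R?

P0 = {C,P,R} | {A,F,H,M,Z}.
Split {A,F,H,M,Z} by δ(·,a) → {A,F,M} and {H,Z}.
Stable partition: {C,P,R} | {A,F,M} | {H,Z} — 3 equivalence classes.
The equivalence class containing R is {C,P,R}, of size 3.

3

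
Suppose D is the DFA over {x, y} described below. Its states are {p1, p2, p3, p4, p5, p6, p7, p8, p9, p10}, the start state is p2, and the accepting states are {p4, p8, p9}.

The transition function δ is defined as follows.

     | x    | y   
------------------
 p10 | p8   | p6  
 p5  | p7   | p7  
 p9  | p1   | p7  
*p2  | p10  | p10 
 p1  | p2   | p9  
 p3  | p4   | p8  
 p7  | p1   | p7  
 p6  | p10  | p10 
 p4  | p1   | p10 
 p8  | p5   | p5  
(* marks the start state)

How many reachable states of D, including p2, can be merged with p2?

2

Reachable states from the start: {p1,p2,p5,p6,p7,p8,p9,p10}. Unreachable: {p3,p4} — drop them.
Initial partition by acceptance: {p8,p9} | {p1,p2,p5,p6,p7,p10}.
Refine {p1,p2,p5,p6,p7,p10} on symbol x: members go to different blocks, giving {p1,p2,p5,p6,p7} and {p10}.
Refine {p1,p2,p5,p6,p7} on symbol x: members go to different blocks, giving {p1,p5,p7} and {p2,p6}.
On input x, block {p1,p5,p7} splits into {p5,p7} and {p1}.
Split {p8,p9} by δ(·,x) → {p8} and {p9}.
Refine {p5,p7} on symbol x: members go to different blocks, giving {p5} and {p7}.
Stable partition: {p8} | {p5} | {p10} | {p2,p6} | {p1} | {p9} | {p7} — 7 equivalence classes.
The equivalence class containing p2 is {p2,p6}, of size 2.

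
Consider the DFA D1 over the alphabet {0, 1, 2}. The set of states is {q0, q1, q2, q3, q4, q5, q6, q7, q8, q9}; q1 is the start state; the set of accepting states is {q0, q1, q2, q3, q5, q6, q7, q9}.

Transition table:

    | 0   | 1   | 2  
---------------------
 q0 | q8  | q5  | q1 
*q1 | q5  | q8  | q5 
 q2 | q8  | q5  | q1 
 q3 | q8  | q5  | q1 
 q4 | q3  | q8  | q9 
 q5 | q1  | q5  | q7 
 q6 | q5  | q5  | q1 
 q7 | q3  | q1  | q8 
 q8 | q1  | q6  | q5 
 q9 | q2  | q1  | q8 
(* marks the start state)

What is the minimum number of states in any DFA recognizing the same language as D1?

First remove the unreachable states {q0,q2,q4,q9}; 6 states remain.
P0 = {q1,q3,q5,q6,q7} | {q8}.
Split {q1,q3,q5,q6,q7} by δ(·,0) → {q1,q5,q6,q7} and {q3}.
Split {q1,q5,q6,q7} by δ(·,0) → {q1,q5,q6} and {q7}.
Refine {q1,q5,q6} on symbol 1: members go to different blocks, giving {q5,q6} and {q1}.
On input 0, block {q5,q6} splits into {q5} and {q6}.
The partition is now stable with 6 blocks: {q5} | {q8} | {q3} | {q7} | {q1} | {q6}.

6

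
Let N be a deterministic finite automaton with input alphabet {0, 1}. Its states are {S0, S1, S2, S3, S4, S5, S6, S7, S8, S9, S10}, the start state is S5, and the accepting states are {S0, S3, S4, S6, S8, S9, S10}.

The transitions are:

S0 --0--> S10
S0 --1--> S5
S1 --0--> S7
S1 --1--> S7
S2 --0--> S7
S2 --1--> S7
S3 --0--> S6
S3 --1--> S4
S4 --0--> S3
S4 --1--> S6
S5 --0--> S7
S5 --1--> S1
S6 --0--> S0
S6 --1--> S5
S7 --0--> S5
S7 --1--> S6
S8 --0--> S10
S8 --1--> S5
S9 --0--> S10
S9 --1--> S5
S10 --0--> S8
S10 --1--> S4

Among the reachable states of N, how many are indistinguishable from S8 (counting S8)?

Reachable states from the start: {S0,S1,S3,S4,S5,S6,S7,S8,S10}. Unreachable: {S2,S9} — drop them.
Start with accepting vs non-accepting: {S0,S3,S4,S6,S8,S10} | {S1,S5,S7}.
On input 1, block {S0,S3,S4,S6,S8,S10} splits into {S0,S6,S8} and {S3,S4,S10}.
Split {S0,S6,S8} by δ(·,0) → {S0,S8} and {S6}.
Split {S1,S5,S7} by δ(·,1) → {S1,S5} and {S7}.
On input 1, block {S1,S5} splits into {S1} and {S5}.
Refine {S3,S4,S10} on symbol 0: members go to different blocks, giving {S3} and {S4} and {S10}.
The partition is now stable with 8 blocks: {S0,S8} | {S1} | {S3} | {S6} | {S7} | {S5} | {S4} | {S10}.
The equivalence class containing S8 is {S0,S8}, of size 2.

2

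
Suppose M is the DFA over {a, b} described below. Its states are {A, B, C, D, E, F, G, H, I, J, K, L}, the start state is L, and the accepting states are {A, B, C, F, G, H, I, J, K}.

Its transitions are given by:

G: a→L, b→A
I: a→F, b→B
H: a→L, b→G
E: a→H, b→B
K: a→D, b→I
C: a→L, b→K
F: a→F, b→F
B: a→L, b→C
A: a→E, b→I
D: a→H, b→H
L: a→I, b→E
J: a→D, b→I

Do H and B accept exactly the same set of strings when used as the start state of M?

Reachable states from the start: {A,B,C,D,E,F,G,H,I,K,L}. Unreachable: {J} — drop them.
Initial partition by acceptance: {A,B,C,F,G,H,I,K} | {D,E,L}.
Split {A,B,C,F,G,H,I,K} by δ(·,a) → {A,B,C,G,H,K} and {F,I}.
Refine {A,B,C,G,H,K} on symbol b: members go to different blocks, giving {B,C,G,H} and {A,K}.
On input b, block {B,C,G,H} splits into {B,H} and {C,G}.
Refine {D,E,L} on symbol a: members go to different blocks, giving {D,E} and {L}.
Refine {F,I} on symbol b: members go to different blocks, giving {F} and {I}.
The partition is now stable with 7 blocks: {B,H} | {D,E} | {F} | {A,K} | {C,G} | {L} | {I}.
H and B lie in the same block of the stable partition, so they are equivalent — no string distinguishes them.

Yes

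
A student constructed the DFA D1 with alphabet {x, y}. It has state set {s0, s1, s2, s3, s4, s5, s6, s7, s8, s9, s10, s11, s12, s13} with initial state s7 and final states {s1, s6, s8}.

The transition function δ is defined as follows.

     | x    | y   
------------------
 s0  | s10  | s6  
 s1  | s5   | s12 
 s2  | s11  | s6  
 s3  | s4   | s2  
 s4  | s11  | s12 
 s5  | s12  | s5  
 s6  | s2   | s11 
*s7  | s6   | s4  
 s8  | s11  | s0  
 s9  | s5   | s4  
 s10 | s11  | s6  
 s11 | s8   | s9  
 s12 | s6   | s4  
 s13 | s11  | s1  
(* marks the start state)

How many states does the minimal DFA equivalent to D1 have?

9

Reachable states from the start: {s0,s2,s4,s5,s6,s7,s8,s9,s10,s11,s12}. Unreachable: {s1,s3,s13} — drop them.
Initial partition by acceptance: {s6,s8} | {s0,s2,s4,s5,s7,s9,s10,s11,s12}.
Split {s0,s2,s4,s5,s7,s9,s10,s11,s12} by δ(·,x) → {s0,s2,s4,s5,s9,s10} and {s7,s11,s12}.
On input x, block {s6,s8} splits into {s6} and {s8}.
Split {s0,s2,s4,s5,s9,s10} by δ(·,x) → {s2,s4,s5,s10} and {s0,s9}.
On input y, block {s2,s4,s5,s10} splits into {s2,s10} and {s4} and {s5}.
On input x, block {s7,s11,s12} splits into {s7,s12} and {s11}.
On input x, block {s0,s9} splits into {s0} and {s9}.
The partition is now stable with 9 blocks: {s6} | {s2,s10} | {s7,s12} | {s8} | {s0} | {s4} | {s5} | {s11} | {s9}.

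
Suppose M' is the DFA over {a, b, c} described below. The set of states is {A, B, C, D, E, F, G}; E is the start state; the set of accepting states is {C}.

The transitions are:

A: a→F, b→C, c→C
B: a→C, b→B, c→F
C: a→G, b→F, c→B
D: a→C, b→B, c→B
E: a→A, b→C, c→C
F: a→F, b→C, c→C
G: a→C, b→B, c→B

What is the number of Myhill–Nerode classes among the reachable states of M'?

States {D} cannot be reached from the start state, so discard them.
P0 = {C} | {A,B,E,F,G}.
Split {A,B,E,F,G} by δ(·,a) → {A,E,F} and {B,G}.
Refine {B,G} on symbol c: members go to different blocks, giving {B} and {G}.
No further refinement is possible. Final partition (4 blocks): {C} | {A,E,F} | {B} | {G}.

4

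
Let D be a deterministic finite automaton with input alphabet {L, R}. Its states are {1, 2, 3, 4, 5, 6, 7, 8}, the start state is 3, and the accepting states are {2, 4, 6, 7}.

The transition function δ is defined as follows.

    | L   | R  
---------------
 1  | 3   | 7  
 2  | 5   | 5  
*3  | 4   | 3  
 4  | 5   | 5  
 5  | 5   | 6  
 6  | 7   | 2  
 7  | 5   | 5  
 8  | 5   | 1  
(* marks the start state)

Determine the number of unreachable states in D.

BFS from 3 reaches {2, 3, 4, 5, 6, 7}; the 2 state(s) 1, 8 are never visited.

2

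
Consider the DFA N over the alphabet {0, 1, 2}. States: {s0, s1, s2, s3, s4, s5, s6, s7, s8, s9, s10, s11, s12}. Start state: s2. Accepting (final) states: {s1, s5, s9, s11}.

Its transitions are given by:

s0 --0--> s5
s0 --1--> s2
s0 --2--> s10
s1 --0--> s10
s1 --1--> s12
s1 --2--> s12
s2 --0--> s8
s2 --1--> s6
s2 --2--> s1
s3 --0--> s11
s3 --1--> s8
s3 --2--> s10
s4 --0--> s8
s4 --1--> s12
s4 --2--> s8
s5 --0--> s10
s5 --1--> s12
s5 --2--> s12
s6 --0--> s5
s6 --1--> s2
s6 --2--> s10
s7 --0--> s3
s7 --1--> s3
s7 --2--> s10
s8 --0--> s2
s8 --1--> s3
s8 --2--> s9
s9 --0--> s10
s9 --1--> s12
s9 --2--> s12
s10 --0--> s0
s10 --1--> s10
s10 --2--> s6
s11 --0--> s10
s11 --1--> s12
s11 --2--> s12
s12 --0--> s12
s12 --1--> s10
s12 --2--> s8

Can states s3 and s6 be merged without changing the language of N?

Yes

Reachable states from the start: {s0,s1,s2,s3,s5,s6,s8,s9,s10,s11,s12}. Unreachable: {s4,s7} — drop them.
Start with accepting vs non-accepting: {s1,s5,s9,s11} | {s0,s2,s3,s6,s8,s10,s12}.
On input 0, block {s0,s2,s3,s6,s8,s10,s12} splits into {s2,s8,s10,s12} and {s0,s3,s6}.
Split {s2,s8,s10,s12} by δ(·,0) → {s2,s8,s12} and {s10}.
Split {s2,s8,s12} by δ(·,1) → {s2,s8} and {s12}.
The partition is now stable with 5 blocks: {s1,s5,s9,s11} | {s2,s8} | {s0,s3,s6} | {s10} | {s12}.
s3 and s6 lie in the same block of the stable partition, so they are equivalent — no string distinguishes them.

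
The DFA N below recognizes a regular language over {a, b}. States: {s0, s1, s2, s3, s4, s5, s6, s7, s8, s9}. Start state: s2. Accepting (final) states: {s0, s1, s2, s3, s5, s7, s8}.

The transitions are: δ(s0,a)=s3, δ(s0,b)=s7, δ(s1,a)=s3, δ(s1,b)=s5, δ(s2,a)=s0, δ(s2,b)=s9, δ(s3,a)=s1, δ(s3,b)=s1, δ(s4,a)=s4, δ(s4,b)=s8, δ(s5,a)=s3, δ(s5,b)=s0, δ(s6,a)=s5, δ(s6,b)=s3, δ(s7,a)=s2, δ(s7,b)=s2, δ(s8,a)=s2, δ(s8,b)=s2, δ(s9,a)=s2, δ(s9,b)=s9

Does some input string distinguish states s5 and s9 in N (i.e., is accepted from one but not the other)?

Yes

Reachable states from the start: {s0,s1,s2,s3,s5,s7,s9}. Unreachable: {s4,s6,s8} — drop them.
P0 = {s0,s1,s2,s3,s5,s7} | {s9}.
Refine {s0,s1,s2,s3,s5,s7} on symbol b: members go to different blocks, giving {s0,s1,s3,s5,s7} and {s2}.
On input a, block {s0,s1,s3,s5,s7} splits into {s0,s1,s3,s5} and {s7}.
On input b, block {s0,s1,s3,s5} splits into {s1,s3,s5} and {s0}.
Refine {s1,s3,s5} on symbol b: members go to different blocks, giving {s1,s3} and {s5}.
Split {s1,s3} by δ(·,b) → {s1} and {s3}.
The partition is now stable with 7 blocks: {s1} | {s9} | {s2} | {s7} | {s0} | {s5} | {s3}.
s5 and s9 end up in different blocks, so they are distinguishable. For instance, the string 'ε' is accepted from only s5.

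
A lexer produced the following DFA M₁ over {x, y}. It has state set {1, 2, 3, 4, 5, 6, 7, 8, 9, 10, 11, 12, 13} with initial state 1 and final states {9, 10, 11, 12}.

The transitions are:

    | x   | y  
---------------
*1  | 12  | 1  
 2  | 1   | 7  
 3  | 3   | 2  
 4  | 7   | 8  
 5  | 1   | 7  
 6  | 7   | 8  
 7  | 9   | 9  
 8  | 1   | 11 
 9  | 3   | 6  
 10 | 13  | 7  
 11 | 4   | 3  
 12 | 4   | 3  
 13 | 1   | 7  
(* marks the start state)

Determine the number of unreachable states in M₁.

BFS from 1 reaches {1, 2, 3, 4, 6, 7, 8, 9, 11, 12}; the 3 state(s) 5, 10, 13 are never visited.

3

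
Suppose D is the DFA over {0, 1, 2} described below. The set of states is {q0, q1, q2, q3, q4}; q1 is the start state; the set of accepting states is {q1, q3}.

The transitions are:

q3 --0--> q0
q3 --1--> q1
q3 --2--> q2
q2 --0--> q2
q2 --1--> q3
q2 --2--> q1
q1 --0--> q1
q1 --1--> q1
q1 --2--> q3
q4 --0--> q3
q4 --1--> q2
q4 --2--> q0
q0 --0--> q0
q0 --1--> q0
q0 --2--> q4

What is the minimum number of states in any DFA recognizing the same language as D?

Every state is reachable, so we keep all 5.
P0 = {q1,q3} | {q0,q2,q4}.
Refine {q1,q3} on symbol 0: members go to different blocks, giving {q1} and {q3}.
Split {q0,q2,q4} by δ(·,0) → {q0,q2} and {q4}.
Refine {q0,q2} on symbol 1: members go to different blocks, giving {q0} and {q2}.
The partition is now stable with 5 blocks: {q1} | {q0} | {q3} | {q4} | {q2}.

5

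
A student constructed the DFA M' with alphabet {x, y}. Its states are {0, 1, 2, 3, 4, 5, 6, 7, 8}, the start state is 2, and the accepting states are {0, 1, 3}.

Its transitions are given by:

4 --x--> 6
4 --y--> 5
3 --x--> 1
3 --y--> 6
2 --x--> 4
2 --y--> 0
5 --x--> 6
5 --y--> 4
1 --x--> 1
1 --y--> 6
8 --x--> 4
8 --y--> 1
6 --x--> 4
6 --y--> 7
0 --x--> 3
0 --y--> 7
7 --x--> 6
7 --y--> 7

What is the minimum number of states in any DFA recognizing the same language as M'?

3

Reachable states from the start: {0,1,2,3,4,5,6,7}. Unreachable: {8} — drop them.
P0 = {0,1,3} | {2,4,5,6,7}.
Refine {2,4,5,6,7} on symbol y: members go to different blocks, giving {4,5,6,7} and {2}.
The partition is now stable with 3 blocks: {0,1,3} | {4,5,6,7} | {2}.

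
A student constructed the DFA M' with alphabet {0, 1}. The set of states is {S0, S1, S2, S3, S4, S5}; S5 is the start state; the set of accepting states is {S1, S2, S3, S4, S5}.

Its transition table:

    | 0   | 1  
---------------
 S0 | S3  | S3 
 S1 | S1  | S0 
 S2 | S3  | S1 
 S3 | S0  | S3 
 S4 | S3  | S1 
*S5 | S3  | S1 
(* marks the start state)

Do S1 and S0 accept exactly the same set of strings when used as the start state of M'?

No

First remove the unreachable states {S2,S4}; 4 states remain.
Start with accepting vs non-accepting: {S1,S3,S5} | {S0}.
On input 0, block {S1,S3,S5} splits into {S1,S5} and {S3}.
Split {S1,S5} by δ(·,0) → {S1} and {S5}.
Stable partition: {S1} | {S0} | {S3} | {S5} — 4 equivalence classes.
S1 and S0 end up in different blocks, so they are distinguishable. For instance, the string 'ε' is accepted from only S1.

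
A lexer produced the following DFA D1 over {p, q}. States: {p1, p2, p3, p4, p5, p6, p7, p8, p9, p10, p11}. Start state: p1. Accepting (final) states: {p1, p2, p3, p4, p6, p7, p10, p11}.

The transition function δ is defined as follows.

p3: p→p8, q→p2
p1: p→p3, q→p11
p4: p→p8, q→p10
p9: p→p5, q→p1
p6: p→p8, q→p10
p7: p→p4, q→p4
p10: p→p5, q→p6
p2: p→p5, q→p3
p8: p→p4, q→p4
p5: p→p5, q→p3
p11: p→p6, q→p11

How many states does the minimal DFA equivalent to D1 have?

States {p7,p9} cannot be reached from the start state, so discard them.
Start with accepting vs non-accepting: {p1,p2,p3,p4,p6,p10,p11} | {p5,p8}.
Split {p1,p2,p3,p4,p6,p10,p11} by δ(·,p) → {p2,p3,p4,p6,p10} and {p1,p11}.
Refine {p5,p8} on symbol p: members go to different blocks, giving {p5} and {p8}.
On input p, block {p2,p3,p4,p6,p10} splits into {p3,p4,p6} and {p2,p10}.
No further refinement is possible. Final partition (5 blocks): {p3,p4,p6} | {p5} | {p1,p11} | {p8} | {p2,p10}.

5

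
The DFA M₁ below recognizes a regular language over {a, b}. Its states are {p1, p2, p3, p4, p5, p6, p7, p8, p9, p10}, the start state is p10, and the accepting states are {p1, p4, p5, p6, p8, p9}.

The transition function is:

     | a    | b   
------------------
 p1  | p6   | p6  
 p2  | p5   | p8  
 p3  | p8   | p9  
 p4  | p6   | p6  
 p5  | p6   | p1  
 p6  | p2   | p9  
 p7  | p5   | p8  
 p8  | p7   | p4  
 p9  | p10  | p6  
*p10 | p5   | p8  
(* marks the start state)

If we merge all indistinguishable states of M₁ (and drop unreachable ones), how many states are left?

5

States {p3} cannot be reached from the start state, so discard them.
Initial partition by acceptance: {p1,p4,p5,p6,p8,p9} | {p2,p7,p10}.
On input a, block {p1,p4,p5,p6,p8,p9} splits into {p1,p4,p5} and {p6,p8,p9}.
Refine {p1,p4,p5} on symbol b: members go to different blocks, giving {p1,p4} and {p5}.
On input b, block {p6,p8,p9} splits into {p6,p9} and {p8}.
Stable partition: {p1,p4} | {p2,p7,p10} | {p6,p9} | {p5} | {p8} — 5 equivalence classes.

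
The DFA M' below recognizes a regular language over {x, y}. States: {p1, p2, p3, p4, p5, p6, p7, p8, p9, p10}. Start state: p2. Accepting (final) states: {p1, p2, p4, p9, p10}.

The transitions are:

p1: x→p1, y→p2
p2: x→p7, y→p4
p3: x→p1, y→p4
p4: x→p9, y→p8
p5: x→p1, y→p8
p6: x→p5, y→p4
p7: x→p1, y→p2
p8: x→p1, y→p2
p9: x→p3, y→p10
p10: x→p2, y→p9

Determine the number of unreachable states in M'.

2

BFS from p2 reaches {p1, p2, p3, p4, p7, p8, p9, p10}; the 2 state(s) p5, p6 are never visited.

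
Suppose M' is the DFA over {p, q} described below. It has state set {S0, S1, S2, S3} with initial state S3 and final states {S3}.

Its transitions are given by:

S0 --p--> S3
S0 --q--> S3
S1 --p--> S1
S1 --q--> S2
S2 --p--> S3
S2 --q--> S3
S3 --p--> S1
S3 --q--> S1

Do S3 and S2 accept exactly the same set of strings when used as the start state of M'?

Reachable states from the start: {S1,S2,S3}. Unreachable: {S0} — drop them.
P0 = {S3} | {S1,S2}.
On input p, block {S1,S2} splits into {S1} and {S2}.
Stable partition: {S3} | {S1} | {S2} — 3 equivalence classes.
S3 and S2 end up in different blocks, so they are distinguishable. For instance, the string 'ε' is accepted from only S3.

No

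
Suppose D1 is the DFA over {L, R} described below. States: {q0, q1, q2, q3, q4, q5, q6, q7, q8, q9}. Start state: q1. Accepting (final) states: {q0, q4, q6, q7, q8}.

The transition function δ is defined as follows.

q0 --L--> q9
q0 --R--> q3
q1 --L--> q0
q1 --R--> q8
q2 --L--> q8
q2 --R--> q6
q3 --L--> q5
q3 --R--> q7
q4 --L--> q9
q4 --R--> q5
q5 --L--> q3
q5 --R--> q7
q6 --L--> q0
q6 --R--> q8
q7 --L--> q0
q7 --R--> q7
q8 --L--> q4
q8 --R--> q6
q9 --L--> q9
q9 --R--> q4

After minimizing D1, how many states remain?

First remove the unreachable states {q2}; 9 states remain.
Start with accepting vs non-accepting: {q0,q4,q6,q7,q8} | {q1,q3,q5,q9}.
Refine {q0,q4,q6,q7,q8} on symbol L: members go to different blocks, giving {q6,q7,q8} and {q0,q4}.
On input L, block {q1,q3,q5,q9} splits into {q3,q5,q9} and {q1}.
Split {q3,q5,q9} by δ(·,R) → {q3,q5} and {q9}.
Stable partition: {q6,q7,q8} | {q3,q5} | {q0,q4} | {q1} | {q9} — 5 equivalence classes.

5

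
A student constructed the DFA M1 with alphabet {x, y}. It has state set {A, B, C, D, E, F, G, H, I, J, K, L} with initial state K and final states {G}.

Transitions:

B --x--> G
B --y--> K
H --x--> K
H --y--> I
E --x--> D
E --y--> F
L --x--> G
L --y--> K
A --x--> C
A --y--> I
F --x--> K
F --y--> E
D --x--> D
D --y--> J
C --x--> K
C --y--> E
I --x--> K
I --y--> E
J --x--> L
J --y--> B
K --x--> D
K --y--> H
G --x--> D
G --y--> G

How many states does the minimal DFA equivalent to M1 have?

Reachable states from the start: {B,D,E,F,G,H,I,J,K,L}. Unreachable: {A,C} — drop them.
P0 = {G} | {B,D,E,F,H,I,J,K,L}.
Split {B,D,E,F,H,I,J,K,L} by δ(·,x) → {D,E,F,H,I,J,K} and {B,L}.
Split {D,E,F,H,I,J,K} by δ(·,x) → {D,E,F,H,I,K} and {J}.
Refine {D,E,F,H,I,K} on symbol y: members go to different blocks, giving {E,F,H,I,K} and {D}.
Split {E,F,H,I,K} by δ(·,x) → {F,H,I} and {E,K}.
Split {F,H,I} by δ(·,y) → {F,I} and {H}.
Split {E,K} by δ(·,y) → {E} and {K}.
The partition is now stable with 8 blocks: {G} | {F,I} | {B,L} | {J} | {D} | {E} | {H} | {K}.

8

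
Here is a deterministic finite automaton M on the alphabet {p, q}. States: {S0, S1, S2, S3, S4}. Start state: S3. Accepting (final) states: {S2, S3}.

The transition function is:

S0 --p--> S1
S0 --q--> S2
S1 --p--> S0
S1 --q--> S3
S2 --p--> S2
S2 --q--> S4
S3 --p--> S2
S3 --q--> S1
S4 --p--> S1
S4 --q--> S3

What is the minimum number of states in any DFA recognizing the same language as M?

Every state is reachable, so we keep all 5.
P0 = {S2,S3} | {S0,S1,S4}.
Stable partition: {S2,S3} | {S0,S1,S4} — 2 equivalence classes.

2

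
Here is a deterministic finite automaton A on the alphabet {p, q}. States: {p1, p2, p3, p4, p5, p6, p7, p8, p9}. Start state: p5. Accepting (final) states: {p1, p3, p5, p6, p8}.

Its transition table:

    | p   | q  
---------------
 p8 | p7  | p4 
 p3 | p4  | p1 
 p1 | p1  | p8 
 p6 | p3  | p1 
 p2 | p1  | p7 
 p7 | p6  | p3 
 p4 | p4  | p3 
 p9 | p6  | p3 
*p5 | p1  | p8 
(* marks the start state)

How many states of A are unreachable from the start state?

2

No path from p5 leads to p2, p9; the other 7 states are all reachable.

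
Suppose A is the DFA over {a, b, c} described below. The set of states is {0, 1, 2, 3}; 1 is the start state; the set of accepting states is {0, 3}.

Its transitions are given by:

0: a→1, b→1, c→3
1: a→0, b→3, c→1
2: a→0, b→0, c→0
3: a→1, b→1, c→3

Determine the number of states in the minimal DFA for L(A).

2

First remove the unreachable states {2}; 3 states remain.
Start with accepting vs non-accepting: {0,3} | {1}.
No further refinement is possible. Final partition (2 blocks): {0,3} | {1}.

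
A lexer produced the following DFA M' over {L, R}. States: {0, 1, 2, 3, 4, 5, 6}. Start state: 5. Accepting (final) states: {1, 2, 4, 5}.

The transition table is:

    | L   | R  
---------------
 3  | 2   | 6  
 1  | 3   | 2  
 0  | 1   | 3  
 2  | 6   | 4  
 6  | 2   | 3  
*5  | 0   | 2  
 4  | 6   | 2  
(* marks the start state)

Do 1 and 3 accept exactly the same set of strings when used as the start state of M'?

Every state is reachable, so we keep all 7.
Start with accepting vs non-accepting: {1,2,4,5} | {0,3,6}.
Stable partition: {1,2,4,5} | {0,3,6} — 2 equivalence classes.
1 and 3 end up in different blocks, so they are distinguishable. For instance, the string 'ε' is accepted from only 1.

No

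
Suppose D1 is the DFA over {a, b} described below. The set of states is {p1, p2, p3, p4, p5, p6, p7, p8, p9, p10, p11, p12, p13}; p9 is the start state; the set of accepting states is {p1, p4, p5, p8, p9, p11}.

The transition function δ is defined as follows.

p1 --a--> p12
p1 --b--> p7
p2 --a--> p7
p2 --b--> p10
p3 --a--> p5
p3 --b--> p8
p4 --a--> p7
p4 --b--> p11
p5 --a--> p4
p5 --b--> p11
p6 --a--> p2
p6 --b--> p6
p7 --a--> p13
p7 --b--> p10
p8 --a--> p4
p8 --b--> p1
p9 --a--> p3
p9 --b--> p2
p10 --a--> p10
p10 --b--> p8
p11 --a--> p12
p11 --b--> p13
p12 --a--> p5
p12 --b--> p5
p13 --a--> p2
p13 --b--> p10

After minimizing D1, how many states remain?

6

States {p6} cannot be reached from the start state, so discard them.
P0 = {p1,p4,p5,p8,p9,p11} | {p2,p3,p7,p10,p12,p13}.
Split {p1,p4,p5,p8,p9,p11} by δ(·,a) → {p1,p4,p9,p11} and {p5,p8}.
On input b, block {p1,p4,p9,p11} splits into {p1,p9,p11} and {p4}.
On input a, block {p2,p3,p7,p10,p12,p13} splits into {p2,p7,p10,p13} and {p3,p12}.
Split {p2,p7,p10,p13} by δ(·,b) → {p2,p7,p13} and {p10}.
No further refinement is possible. Final partition (6 blocks): {p1,p9,p11} | {p2,p7,p13} | {p5,p8} | {p4} | {p3,p12} | {p10}.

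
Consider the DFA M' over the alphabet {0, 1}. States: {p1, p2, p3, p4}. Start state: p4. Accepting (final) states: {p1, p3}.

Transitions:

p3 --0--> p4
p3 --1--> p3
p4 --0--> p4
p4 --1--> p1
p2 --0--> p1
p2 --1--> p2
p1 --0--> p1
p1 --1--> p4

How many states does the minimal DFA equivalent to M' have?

2

States {p2,p3} cannot be reached from the start state, so discard them.
Initial partition by acceptance: {p1} | {p4}.
The partition is now stable with 2 blocks: {p1} | {p4}.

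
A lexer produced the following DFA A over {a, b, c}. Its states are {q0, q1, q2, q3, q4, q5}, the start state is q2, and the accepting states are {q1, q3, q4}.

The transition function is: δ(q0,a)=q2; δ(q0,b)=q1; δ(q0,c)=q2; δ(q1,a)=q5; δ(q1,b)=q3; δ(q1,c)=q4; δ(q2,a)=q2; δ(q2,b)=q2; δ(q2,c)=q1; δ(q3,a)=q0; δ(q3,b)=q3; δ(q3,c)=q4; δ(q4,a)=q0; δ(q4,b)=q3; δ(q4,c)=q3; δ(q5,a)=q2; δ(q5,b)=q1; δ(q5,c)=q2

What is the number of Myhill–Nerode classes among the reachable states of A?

Every state is reachable, so we keep all 6.
P0 = {q1,q3,q4} | {q0,q2,q5}.
On input b, block {q0,q2,q5} splits into {q0,q5} and {q2}.
The partition is now stable with 3 blocks: {q1,q3,q4} | {q0,q5} | {q2}.

3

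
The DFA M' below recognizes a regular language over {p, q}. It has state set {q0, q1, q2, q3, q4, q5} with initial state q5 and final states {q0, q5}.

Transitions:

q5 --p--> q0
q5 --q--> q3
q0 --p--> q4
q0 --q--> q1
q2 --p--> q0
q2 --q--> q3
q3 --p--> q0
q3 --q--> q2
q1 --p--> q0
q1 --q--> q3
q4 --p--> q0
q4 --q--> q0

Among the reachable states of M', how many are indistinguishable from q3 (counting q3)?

3

Start with accepting vs non-accepting: {q0,q5} | {q1,q2,q3,q4}.
On input p, block {q0,q5} splits into {q0} and {q5}.
Split {q1,q2,q3,q4} by δ(·,q) → {q1,q2,q3} and {q4}.
The partition is now stable with 4 blocks: {q0} | {q1,q2,q3} | {q5} | {q4}.
State q3 belongs to the block {q1,q2,q3}, which has 3 states.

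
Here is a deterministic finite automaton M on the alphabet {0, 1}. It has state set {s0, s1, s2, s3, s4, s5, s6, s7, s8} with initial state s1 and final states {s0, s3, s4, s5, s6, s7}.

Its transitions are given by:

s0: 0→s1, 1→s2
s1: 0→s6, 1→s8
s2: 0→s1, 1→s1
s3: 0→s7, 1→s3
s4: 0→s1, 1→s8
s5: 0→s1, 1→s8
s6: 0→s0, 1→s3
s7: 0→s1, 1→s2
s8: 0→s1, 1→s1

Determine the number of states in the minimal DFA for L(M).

States {s4,s5} cannot be reached from the start state, so discard them.
P0 = {s0,s3,s6,s7} | {s1,s2,s8}.
On input 0, block {s0,s3,s6,s7} splits into {s0,s7} and {s3,s6}.
Split {s1,s2,s8} by δ(·,0) → {s2,s8} and {s1}.
The partition is now stable with 4 blocks: {s0,s7} | {s2,s8} | {s3,s6} | {s1}.

4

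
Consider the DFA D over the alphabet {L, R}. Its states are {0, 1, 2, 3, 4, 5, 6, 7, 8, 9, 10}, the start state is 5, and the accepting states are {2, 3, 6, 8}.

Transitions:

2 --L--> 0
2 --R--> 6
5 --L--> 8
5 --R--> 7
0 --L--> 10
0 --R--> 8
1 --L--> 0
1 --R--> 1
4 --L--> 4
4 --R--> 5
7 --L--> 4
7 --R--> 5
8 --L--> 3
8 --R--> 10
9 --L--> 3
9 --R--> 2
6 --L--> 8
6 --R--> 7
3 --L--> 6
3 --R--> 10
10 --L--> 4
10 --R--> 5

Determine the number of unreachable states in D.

4

BFS from 5 reaches {3, 4, 5, 6, 7, 8, 10}; the 4 state(s) 0, 1, 2, 9 are never visited.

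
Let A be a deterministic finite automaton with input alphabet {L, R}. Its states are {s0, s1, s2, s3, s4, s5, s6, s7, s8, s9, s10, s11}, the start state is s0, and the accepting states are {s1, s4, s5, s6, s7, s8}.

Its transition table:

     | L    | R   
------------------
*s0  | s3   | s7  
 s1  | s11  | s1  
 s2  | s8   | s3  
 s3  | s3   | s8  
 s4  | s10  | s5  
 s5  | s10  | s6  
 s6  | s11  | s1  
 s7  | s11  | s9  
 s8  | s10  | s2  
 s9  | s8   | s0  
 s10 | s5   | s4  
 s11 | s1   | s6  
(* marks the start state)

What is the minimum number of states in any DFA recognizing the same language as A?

5

Every state is reachable, so we keep all 12.
Start with accepting vs non-accepting: {s1,s4,s5,s6,s7,s8} | {s0,s2,s3,s9,s10,s11}.
Refine {s1,s4,s5,s6,s7,s8} on symbol R: members go to different blocks, giving {s1,s4,s5,s6} and {s7,s8}.
On input L, block {s0,s2,s3,s9,s10,s11} splits into {s0,s3} and {s2,s9} and {s10,s11}.
Stable partition: {s1,s4,s5,s6} | {s0,s3} | {s7,s8} | {s2,s9} | {s10,s11} — 5 equivalence classes.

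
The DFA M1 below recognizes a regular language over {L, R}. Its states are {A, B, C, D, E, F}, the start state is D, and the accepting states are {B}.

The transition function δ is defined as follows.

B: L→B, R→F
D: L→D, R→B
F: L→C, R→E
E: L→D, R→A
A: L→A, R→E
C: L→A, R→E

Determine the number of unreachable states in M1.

0

Exploring from D, all states are eventually visited, so none are unreachable.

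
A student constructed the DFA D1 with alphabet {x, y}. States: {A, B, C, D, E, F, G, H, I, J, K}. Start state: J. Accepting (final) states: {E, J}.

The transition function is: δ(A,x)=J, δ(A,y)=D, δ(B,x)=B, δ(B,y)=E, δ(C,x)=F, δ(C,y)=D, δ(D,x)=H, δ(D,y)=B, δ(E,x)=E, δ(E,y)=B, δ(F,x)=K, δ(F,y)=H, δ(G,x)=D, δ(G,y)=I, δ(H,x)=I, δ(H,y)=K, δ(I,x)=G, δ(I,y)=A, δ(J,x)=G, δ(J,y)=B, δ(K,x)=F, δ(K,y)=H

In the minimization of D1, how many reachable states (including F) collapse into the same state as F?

States {C} cannot be reached from the start state, so discard them.
Start with accepting vs non-accepting: {E,J} | {A,B,D,F,G,H,I,K}.
On input x, block {E,J} splits into {E} and {J}.
Refine {A,B,D,F,G,H,I,K} on symbol x: members go to different blocks, giving {B,D,F,G,H,I,K} and {A}.
Split {B,D,F,G,H,I,K} by δ(·,y) → {D,F,G,H,K} and {B} and {I}.
On input x, block {D,F,G,H,K} splits into {D,F,G,K} and {H}.
Split {D,F,G,K} by δ(·,x) → {F,G,K} and {D}.
Refine {F,G,K} on symbol x: members go to different blocks, giving {F,K} and {G}.
The partition is now stable with 9 blocks: {E} | {F,K} | {J} | {A} | {B} | {I} | {H} | {D} | {G}.
State F belongs to the block {F,K}, which has 2 states.

2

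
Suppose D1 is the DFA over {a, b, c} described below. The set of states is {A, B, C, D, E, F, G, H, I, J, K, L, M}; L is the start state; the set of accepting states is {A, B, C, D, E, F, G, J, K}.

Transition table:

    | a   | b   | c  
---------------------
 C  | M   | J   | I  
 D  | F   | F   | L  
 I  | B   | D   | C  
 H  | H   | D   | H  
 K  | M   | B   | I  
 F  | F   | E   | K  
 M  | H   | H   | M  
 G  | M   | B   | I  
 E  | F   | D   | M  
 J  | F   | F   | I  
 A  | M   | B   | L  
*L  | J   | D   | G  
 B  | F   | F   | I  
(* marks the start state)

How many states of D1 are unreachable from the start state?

Starting at L and following transitions, the reachable set is {B, C, D, E, F, G, H, I, J, K, L, M}. That leaves A unreachable — 1 in total.

1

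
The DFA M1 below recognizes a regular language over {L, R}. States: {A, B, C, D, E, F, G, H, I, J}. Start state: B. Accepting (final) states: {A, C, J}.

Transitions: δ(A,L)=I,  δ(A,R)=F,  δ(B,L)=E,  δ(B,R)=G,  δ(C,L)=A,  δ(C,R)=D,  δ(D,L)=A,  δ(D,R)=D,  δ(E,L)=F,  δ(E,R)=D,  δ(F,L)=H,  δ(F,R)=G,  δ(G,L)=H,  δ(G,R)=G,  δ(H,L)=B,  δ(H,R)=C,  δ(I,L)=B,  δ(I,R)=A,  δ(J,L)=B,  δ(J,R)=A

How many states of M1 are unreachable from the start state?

1

Starting at B and following transitions, the reachable set is {A, B, C, D, E, F, G, H, I}. That leaves J unreachable — 1 in total.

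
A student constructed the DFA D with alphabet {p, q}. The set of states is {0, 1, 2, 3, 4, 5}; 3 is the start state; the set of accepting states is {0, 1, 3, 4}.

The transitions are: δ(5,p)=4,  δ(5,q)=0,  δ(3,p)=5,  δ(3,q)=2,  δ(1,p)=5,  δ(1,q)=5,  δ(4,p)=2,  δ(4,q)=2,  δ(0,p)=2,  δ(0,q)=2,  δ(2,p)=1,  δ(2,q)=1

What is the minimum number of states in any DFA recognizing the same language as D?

All states are reachable from the start state.
Start with accepting vs non-accepting: {0,1,3,4} | {2,5}.
Stable partition: {0,1,3,4} | {2,5} — 2 equivalence classes.

2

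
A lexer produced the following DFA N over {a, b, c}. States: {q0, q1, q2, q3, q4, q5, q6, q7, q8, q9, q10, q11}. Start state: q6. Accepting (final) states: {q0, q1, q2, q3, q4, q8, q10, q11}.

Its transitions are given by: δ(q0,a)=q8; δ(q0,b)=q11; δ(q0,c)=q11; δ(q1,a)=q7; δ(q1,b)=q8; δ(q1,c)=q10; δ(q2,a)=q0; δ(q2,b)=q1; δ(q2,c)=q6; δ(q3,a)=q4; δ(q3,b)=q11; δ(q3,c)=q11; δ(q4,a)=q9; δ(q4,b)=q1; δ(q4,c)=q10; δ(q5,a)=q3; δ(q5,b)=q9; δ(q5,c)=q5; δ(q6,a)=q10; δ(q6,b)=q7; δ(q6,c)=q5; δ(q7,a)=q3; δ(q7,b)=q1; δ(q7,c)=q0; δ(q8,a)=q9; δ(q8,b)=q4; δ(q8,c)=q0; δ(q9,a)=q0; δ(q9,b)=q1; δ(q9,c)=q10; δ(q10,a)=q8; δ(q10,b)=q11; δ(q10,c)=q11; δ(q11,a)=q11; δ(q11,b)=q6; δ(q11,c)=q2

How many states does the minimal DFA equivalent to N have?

6

Initial partition by acceptance: {q0,q1,q2,q3,q4,q8,q10,q11} | {q5,q6,q7,q9}.
Split {q0,q1,q2,q3,q4,q8,q10,q11} by δ(·,a) → {q0,q2,q3,q10,q11} and {q1,q4,q8}.
Split {q0,q2,q3,q10,q11} by δ(·,a) → {q0,q3,q10} and {q2,q11}.
On input b, block {q5,q6,q7,q9} splits into {q5,q6} and {q7,q9}.
Split {q2,q11} by δ(·,a) → {q2} and {q11}.
Stable partition: {q0,q3,q10} | {q5,q6} | {q1,q4,q8} | {q2} | {q7,q9} | {q11} — 6 equivalence classes.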